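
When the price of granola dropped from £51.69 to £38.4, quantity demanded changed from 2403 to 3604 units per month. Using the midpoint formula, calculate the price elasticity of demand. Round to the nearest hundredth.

%ΔQ = (3604 − 2403)/[(2403 + 3604)/2] = 1201/3003.5 ≈ 0.3999.
%ΔP = (38.4 − 51.69)/[(51.69 + 38.4)/2] = -13.29/45.045 ≈ -0.2950.
Arc elasticity E = %ΔQ/%ΔP ≈ 0.3999/-0.2950 ≈ -1.36.
|E| > 1: demand is elastic over this range.

-1.36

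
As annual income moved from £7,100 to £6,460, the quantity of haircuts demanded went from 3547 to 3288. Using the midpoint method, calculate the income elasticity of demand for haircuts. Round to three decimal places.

%ΔQ = (3288 − 3547)/[(3547+3288)/2] = -259/3417.5 ≈ -0.0758.
%ΔI = (6,460 − 7,100)/[(7,100+6,460)/2] = -640/6780 ≈ -0.0944.
E_I = %ΔQ/%ΔI ≈ 0.803.
E_I ∈ (0,1): normal good (necessity).

0.803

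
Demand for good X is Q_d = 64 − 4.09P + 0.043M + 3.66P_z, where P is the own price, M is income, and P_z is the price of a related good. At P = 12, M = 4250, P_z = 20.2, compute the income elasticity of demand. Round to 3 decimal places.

0.673

Substituting, Q_d = 64 − 4.09(12) + 0.043(4250) + 3.66(20.2) = 64 − 49.08 + 182.75 + 73.932 = 271.602.
∂Q_d/∂M = +0.043, so E_I = 0.043·(4250/271.602) ≈ 0.673.
E_I ∈ (0,1): normal good (necessity).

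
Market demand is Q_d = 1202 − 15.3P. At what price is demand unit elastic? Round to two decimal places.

For linear demand Q_d = a − bP, E = −bP/(a − bP). |E| = 1 ⇒ bP = a − bP ⇒ P = a/(2b).
P = 1202/(2·15.3) ≈ 39.28.

39.28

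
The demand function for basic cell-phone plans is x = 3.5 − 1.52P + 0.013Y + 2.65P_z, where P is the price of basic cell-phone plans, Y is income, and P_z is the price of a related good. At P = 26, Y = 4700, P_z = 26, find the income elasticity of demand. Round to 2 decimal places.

0.65

First evaluate x: 3.5 − 1.52(26) + 0.013(4700) + 2.65(26) = 3.5 − 39.52 + 61.1 + 68.9 = 93.98.
∂x/∂Y = +0.013, so E_I = 0.013·(4700/93.98) ≈ 0.65.
E_I ∈ (0,1): normal good (necessity).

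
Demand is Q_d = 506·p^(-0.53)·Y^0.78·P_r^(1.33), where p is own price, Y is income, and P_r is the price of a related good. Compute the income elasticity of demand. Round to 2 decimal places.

0.78

For a Cobb–Douglas (constant-elasticity) form Q_d = A·Y^α·…, the elasticity with respect to Y equals the exponent α at every point.
Here the exponent on Y is 0.78, so the income elasticity of demand is 0.78.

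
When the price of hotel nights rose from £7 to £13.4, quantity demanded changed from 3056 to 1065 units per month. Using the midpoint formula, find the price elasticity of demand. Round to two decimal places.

-1.54

%Δq = (1065 − 3056)/[(3056 + 1065)/2] = -1991/2060.5 ≈ -0.9663.
%ΔP = (13.4 − 7)/[(7 + 13.4)/2] = 6.4/10.2 ≈ 0.6275.
Arc elasticity E = %Δq/%ΔP ≈ -0.9663/0.6275 ≈ -1.54.
|E| > 1: demand is elastic over this range.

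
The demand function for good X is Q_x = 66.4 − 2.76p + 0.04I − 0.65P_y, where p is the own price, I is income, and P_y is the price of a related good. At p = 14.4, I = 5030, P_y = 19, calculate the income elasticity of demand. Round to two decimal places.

0.93

At the given point, Q_x = 66.4 − 2.76(14.4) + 0.04(5030) − 0.65(19) = 66.4 − 39.744 + 201.2 − 12.35 = 215.506.
∂Q_x/∂I = +0.04, so E_I = 0.04·(5030/215.506) ≈ 0.93.
E_I ∈ (0,1): normal good (necessity).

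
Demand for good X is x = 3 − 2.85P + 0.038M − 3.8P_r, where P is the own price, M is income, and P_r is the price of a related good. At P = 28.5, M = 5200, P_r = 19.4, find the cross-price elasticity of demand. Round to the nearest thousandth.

-1.615

Substituting, x = 3 − 2.85(28.5) + 0.038(5200) − 3.8(19.4) = 3 − 81.225 + 197.6 − 73.72 = 45.655.
∂x/∂P_r = −3.8, so E_xy = -3.8·(19.4/45.655) ≈ -1.615.
E_xy < 0: the goods are complements.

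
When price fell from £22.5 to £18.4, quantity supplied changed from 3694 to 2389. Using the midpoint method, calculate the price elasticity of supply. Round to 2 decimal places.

2.14

%ΔQ = (2389 − 3694)/[(3694 + 2389)/2] = -1305/3041.5 ≈ -0.4291.
%Δp = (18.4 − 22.5)/[(22.5 + 18.4)/2] = -4.1/20.45 ≈ -0.2005.
Arc elasticity E = %ΔQ/%Δp ≈ -0.4291/-0.2005 ≈ 2.14.
|E| > 1: supply is elastic over this range.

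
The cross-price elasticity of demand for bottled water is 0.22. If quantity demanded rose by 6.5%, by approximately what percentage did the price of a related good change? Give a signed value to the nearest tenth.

29.5

%ΔQ ≈ E × %ΔP_y ⇒ %ΔP_y = %ΔQ / E = (6.5%)/(0.22) ≈ 29.5%.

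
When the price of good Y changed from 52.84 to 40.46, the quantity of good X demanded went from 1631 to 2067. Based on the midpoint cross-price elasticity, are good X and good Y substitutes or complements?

complements

%ΔQ_x = (2067 − 1631)/[(1631+2067)/2] = 436/1849 ≈ 0.2358.
%ΔP_y = (40.46 − 52.84)/[(52.84+40.46)/2] ≈ -0.2654.
E_xy = 0.2358/-0.2654 ≈ -0.889.
E_xy < 0, so the goods are complements.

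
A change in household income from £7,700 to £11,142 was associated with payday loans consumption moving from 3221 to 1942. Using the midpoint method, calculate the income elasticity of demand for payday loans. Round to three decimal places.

%ΔQ = (1942 − 3221)/[(3221+1942)/2] = -1279/2581.5 ≈ -0.4954.
%ΔM = (11,142 − 7,700)/[(7,700+11,142)/2] = 3442/9421 ≈ 0.3654.
E_I = %ΔQ/%ΔM ≈ -1.356.
E_I < 0: inferior good.

-1.356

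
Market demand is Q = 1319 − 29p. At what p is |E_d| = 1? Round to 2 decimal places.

22.74

For linear demand Q = a − bp, E = −bp/(a − bp). |E| = 1 ⇒ bp = a − bp ⇒ p = a/(2b).
p = 1319/(2·29) ≈ 22.74.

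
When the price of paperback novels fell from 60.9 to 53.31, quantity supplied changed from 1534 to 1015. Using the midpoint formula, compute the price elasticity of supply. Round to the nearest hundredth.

%Δq = (1015 − 1534)/[(1534 + 1015)/2] = -519/1274.5 ≈ -0.4072.
%ΔP = (53.31 − 60.9)/[(60.9 + 53.31)/2] = -7.59/57.105 ≈ -0.1329.
Arc elasticity E = %Δq/%ΔP ≈ -0.4072/-0.1329 ≈ 3.06.
|E| > 1: supply is elastic over this range.

3.06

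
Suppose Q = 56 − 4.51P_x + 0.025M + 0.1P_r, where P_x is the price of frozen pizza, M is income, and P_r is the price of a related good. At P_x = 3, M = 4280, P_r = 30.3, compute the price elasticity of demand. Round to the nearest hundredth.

Evaluating quantity at (P_x, M, P_r) gives Q = 56 − 4.51(3) + 0.025(4280) + 0.1(30.3) = 56 − 13.53 + 107 + 3.03 = 152.5.
∂Q/∂P_x = −4.51, so E_p = (−4.51)·(3/152.5) ≈ -0.09.
|E_p| < 1: demand is inelastic.

-0.09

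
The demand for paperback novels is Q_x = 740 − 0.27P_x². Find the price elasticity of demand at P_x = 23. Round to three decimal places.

-0.478

At P_x = 23, Q_x = 597.17.
dQ_x/dP_x = −2·0.27·P_x = −12.42.
Point elasticity E = (dQ_x/dP_x)·(P_x/Q_x) = -12.42 × 23/597.17 ≈ -0.478.
|E| < 1, so demand is inelastic at this price.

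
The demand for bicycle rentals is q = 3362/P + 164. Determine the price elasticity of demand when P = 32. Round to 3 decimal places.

-0.390

At P = 32, q = 269.0625.
dq/dP = −3362/P² = −3.2832.
Point elasticity E = (dq/dP)·(P/q) = -3.2832 × 32/269.0625 ≈ -0.390.
|E| < 1, so demand is inelastic at this price.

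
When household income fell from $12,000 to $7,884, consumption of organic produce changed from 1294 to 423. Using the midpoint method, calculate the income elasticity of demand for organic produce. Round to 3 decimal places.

%ΔQ = (423 − 1294)/[(1294+423)/2] = -871/858.5 ≈ -1.0146.
%ΔI = (7,884 − 12,000)/[(12,000+7,884)/2] = -4116/9942 ≈ -0.4140.
E_I = %ΔQ/%ΔI ≈ 2.451.
E_I > 1: normal good (luxury).

2.451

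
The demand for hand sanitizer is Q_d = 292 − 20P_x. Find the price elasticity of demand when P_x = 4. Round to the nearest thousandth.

-0.377

At P_x = 4, Q_d = 212.
dQ_d/dP_x = −20.
Point elasticity E = (dQ_d/dP_x)·(P_x/Q_d) = -20 × 4/212 ≈ -0.377.
|E| < 1, so demand is inelastic at this price.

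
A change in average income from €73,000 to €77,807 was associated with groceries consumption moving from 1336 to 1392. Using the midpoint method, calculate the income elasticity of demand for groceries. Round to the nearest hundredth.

0.64

%ΔQ = (1392 − 1336)/[(1336+1392)/2] = 56/1364 ≈ 0.0411.
%ΔI = (77,807 − 73,000)/[(73,000+77,807)/2] = 4807/75403.5 ≈ 0.0638.
E_I = %ΔQ/%ΔI ≈ 0.64.
E_I ∈ (0,1): normal good (necessity).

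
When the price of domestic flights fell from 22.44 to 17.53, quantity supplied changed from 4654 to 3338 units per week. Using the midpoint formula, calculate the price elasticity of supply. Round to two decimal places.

%ΔQ = (3338 − 4654)/[(4654 + 3338)/2] = -1316/3996 ≈ -0.3293.
%ΔP = (17.53 − 22.44)/[(22.44 + 17.53)/2] = -4.91/19.985 ≈ -0.2457.
Arc elasticity E = %ΔQ/%ΔP ≈ -0.3293/-0.2457 ≈ 1.34.
|E| > 1: supply is elastic over this range.

1.34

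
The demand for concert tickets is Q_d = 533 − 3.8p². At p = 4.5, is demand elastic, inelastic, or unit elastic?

inelastic

At p = 4.5, Q_d = 456.05.
dQ_d/dp = −2·3.8·p = −34.2.
Point elasticity E = (dQ_d/dp)·(p/Q_d) = -34.2 × 4.5/456.05 ≈ -0.337.
|E| ≈ 0.337 < 1, so demand is inelastic.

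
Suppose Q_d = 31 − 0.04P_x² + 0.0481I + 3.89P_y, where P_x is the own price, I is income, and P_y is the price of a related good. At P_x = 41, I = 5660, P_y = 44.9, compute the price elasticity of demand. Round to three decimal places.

At the given point, Q_d = 31 − 0.04(41)² + 0.0481(5660) + 3.89(44.9) = 31 − 67.24 + 272.246 + 174.661 = 410.667.
∂Q_d/∂P_x = −2·0.04·P_x = -3.28, so E_p = -3.28·(41/410.667) ≈ -0.327.
|E_p| < 1: demand is inelastic.

-0.327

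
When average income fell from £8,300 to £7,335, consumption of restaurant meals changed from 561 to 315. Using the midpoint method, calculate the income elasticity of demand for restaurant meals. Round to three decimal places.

4.550

%ΔQ = (315 − 561)/[(561+315)/2] = -246/438 ≈ -0.5616.
%ΔY = (7,335 − 8,300)/[(8,300+7,335)/2] = -965/7817.5 ≈ -0.1234.
E_I = %ΔQ/%ΔY ≈ 4.550.
E_I > 1: normal good (luxury).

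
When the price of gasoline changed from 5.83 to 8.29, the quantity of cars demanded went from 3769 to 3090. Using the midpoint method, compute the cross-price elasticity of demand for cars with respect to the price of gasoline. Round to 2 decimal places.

-0.57

%ΔQ_x = (3090 − 3769)/[(3769+3090)/2] = -679/3429.5 ≈ -0.1980.
%ΔP_y = (8.29 − 5.83)/[(5.83+8.29)/2] ≈ 0.3484.
E_xy = -0.1980/0.3484 ≈ -0.57.
E_xy < 0, so cars and gasoline are complements.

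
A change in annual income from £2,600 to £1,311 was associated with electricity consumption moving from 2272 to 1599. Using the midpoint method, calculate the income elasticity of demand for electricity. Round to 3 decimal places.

0.528

%ΔQ = (1599 − 2272)/[(2272+1599)/2] = -673/1935.5 ≈ -0.3477.
%ΔI = (1,311 − 2,600)/[(2,600+1,311)/2] = -1289/1955.5 ≈ -0.6592.
E_I = %ΔQ/%ΔI ≈ 0.528.
E_I ∈ (0,1): normal good (necessity).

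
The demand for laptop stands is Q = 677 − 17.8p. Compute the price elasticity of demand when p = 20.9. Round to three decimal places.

-1.220

At p = 20.9, Q = 304.98.
dQ/dp = −17.8.
Point elasticity E = (dQ/dp)·(p/Q) = -17.8 × 20.9/304.98 ≈ -1.220.
|E| > 1, so demand is elastic at this price.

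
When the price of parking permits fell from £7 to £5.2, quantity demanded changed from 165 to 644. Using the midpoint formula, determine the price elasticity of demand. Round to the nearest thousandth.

%ΔQ = (644 − 165)/[(165 + 644)/2] = 479/404.5 ≈ 1.1842.
%Δp = (5.2 − 7)/[(7 + 5.2)/2] = -1.8/6.1 ≈ -0.2951.
Arc elasticity E = %ΔQ/%Δp ≈ 1.1842/-0.2951 ≈ -4.013.
|E| > 1: demand is elastic over this range.

-4.013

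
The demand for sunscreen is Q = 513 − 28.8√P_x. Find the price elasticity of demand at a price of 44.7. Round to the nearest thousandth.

At P_x = 44.7, Q = 320.4488.
dQ/dP_x = −28.8/(2√P_x) = −28.8/(2·6.6858).
Point elasticity E = (dQ/dP_x)·(P_x/Q) = -2.1538 × 44.7/320.4488 ≈ -0.300.
|E| < 1, so demand is inelastic at this price.

-0.300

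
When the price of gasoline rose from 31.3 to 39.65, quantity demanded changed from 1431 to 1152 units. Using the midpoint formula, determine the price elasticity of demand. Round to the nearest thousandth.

%ΔQ = (1152 − 1431)/[(1431 + 1152)/2] = -279/1291.5 ≈ -0.2160.
%Δp = (39.65 − 31.3)/[(31.3 + 39.65)/2] = 8.35/35.475 ≈ 0.2354.
Arc elasticity E = %ΔQ/%Δp ≈ -0.2160/0.2354 ≈ -0.918.
|E| < 1: demand is inelastic over this range.

-0.918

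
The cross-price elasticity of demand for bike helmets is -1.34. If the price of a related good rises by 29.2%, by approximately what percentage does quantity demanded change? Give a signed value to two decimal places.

-39.13

%ΔQ ≈ E × %ΔP_y = (-1.34) × (29.2%) ≈ -39.13%.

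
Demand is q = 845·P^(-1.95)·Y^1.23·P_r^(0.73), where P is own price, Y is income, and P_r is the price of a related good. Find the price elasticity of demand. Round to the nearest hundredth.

-1.95

For a Cobb–Douglas (constant-elasticity) form q = A·P^α·…, the elasticity with respect to P equals the exponent α at every point.
Here the exponent on P is -1.95, so the price elasticity of demand is -1.95.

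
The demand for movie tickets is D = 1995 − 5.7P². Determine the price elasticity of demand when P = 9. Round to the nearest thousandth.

-0.602

At P = 9, D = 1533.3.
dD/dP = −2·5.7·P = −102.6.
Point elasticity E = (dD/dP)·(P/D) = -102.6 × 9/1533.3 ≈ -0.602.
|E| < 1, so demand is inelastic at this price.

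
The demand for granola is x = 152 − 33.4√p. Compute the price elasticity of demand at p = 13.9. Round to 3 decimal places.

At p = 13.9, x = 27.4758.
dx/dp = −33.4/(2√p) = −33.4/(2·3.7283).
Point elasticity E = (dx/dp)·(p/x) = -4.4793 × 13.9/27.4758 ≈ -2.266.
|E| > 1, so demand is elastic at this price.

-2.266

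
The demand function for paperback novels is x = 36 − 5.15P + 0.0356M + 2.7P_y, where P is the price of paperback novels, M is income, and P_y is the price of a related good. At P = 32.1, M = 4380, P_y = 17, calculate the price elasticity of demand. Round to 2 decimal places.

-2.28

First evaluate x: 36 − 5.15(32.1) + 0.0356(4380) + 2.7(17) = 36 − 165.315 + 155.928 + 45.9 = 72.513.
∂x/∂P = −5.15, so E_p = (−5.15)·(32.1/72.513) ≈ -2.28.
|E_p| > 1: demand is elastic.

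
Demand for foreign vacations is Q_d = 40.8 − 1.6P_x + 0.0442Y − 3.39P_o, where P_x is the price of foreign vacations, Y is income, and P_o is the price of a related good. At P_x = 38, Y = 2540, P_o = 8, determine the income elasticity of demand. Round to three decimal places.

Evaluating quantity at (P_x, Y, P_o) gives Q_d = 40.8 − 1.6(38) + 0.0442(2540) − 3.39(8) = 40.8 − 60.8 + 112.268 − 27.12 = 65.148.
∂Q_d/∂Y = +0.0442, so E_I = 0.0442·(2540/65.148) ≈ 1.723.
E_I > 1: normal good (luxury).

1.723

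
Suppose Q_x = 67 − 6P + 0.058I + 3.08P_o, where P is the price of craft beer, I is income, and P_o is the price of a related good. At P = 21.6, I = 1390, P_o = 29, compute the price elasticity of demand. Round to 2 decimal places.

-1.21

First evaluate Q_x: 67 − 6(21.6) + 0.058(1390) + 3.08(29) = 67 − 129.6 + 80.62 + 89.32 = 107.34.
∂Q_x/∂P = −6, so E_p = (−6)·(21.6/107.34) ≈ -1.21.
|E_p| > 1: demand is elastic.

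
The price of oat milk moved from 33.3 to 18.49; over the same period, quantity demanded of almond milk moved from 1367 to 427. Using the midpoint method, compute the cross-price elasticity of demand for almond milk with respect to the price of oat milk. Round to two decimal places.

%ΔQ_x = (427 − 1367)/[(1367+427)/2] = -940/897 ≈ -1.0479.
%ΔP_y = (18.49 − 33.3)/[(33.3+18.49)/2] ≈ -0.5719.
E_xy = -1.0479/-0.5719 ≈ 1.83.
E_xy > 0, so almond milk and oat milk are substitutes.

1.83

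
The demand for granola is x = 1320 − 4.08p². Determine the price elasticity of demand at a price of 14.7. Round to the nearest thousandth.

-4.023

At p = 14.7, x = 438.3528.
dx/dp = −2·4.08·p = −119.952.
Point elasticity E = (dx/dp)·(p/x) = -119.952 × 14.7/438.3528 ≈ -4.023.
|E| > 1, so demand is elastic at this price.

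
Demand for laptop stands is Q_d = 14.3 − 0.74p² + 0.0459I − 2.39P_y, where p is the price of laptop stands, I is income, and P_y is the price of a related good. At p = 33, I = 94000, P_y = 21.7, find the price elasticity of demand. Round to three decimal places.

-0.464

Evaluating quantity at (p, I, P_y) gives Q_d = 14.3 − 0.74(33)² + 0.0459(94000) − 2.39(21.7) = 14.3 − 805.86 + 4314.6 − 51.863 = 3471.177.
∂Q_d/∂p = −2·0.74·p = -48.84, so E_p = -48.84·(33/3471.177) ≈ -0.464.
|E_p| < 1: demand is inelastic.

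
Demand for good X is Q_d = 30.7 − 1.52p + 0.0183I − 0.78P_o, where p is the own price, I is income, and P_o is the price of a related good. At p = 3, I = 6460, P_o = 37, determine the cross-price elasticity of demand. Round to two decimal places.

First evaluate Q_d: 30.7 − 1.52(3) + 0.0183(6460) − 0.78(37) = 30.7 − 4.56 + 118.218 − 28.86 = 115.498.
∂Q_d/∂P_o = −0.78, so E_xy = -0.78·(37/115.498) ≈ -0.25.
E_xy < 0: the goods are complements.

-0.25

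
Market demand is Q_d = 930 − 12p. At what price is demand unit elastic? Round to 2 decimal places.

38.75

For linear demand Q_d = a − bp, E = −bp/(a − bp). |E| = 1 ⇒ bp = a − bp ⇒ p = a/(2b).
p = 930/(2·12) = 38.75.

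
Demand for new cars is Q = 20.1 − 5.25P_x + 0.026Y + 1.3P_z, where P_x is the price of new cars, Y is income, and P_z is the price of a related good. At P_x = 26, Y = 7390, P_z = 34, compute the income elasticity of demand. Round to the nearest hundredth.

Substituting, Q = 20.1 − 5.25(26) + 0.026(7390) + 1.3(34) = 20.1 − 136.5 + 192.14 + 44.2 = 119.94.
∂Q/∂Y = +0.026, so E_I = 0.026·(7390/119.94) ≈ 1.60.
E_I > 1: normal good (luxury).

1.60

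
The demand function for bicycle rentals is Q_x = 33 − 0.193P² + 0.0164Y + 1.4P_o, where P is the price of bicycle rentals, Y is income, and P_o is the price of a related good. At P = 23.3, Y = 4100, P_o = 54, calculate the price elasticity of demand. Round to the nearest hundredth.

First evaluate Q_x: 33 − 0.193(23.3)² + 0.0164(4100) + 1.4(54) = 33 − 104.7778 + 67.24 + 75.6 = 71.0622.
∂Q_x/∂P = −2·0.193·P = -8.9938, so E_p = -8.9938·(23.3/71.0622) ≈ -2.95.
|E_p| > 1: demand is elastic.

-2.95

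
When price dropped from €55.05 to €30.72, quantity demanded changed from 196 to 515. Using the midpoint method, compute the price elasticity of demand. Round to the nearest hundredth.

%Δq = (515 − 196)/[(196 + 515)/2] = 319/355.5 ≈ 0.8973.
%Δp = (30.72 − 55.05)/[(55.05 + 30.72)/2] = -24.33/42.885 ≈ -0.5673.
Arc elasticity E = %Δq/%Δp ≈ 0.8973/-0.5673 ≈ -1.58.
|E| > 1: demand is elastic over this range.

-1.58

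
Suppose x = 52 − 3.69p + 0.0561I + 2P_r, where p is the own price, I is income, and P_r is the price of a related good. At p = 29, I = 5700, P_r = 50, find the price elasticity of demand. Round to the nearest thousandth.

Evaluating quantity at (p, I, P_r) gives x = 52 − 3.69(29) + 0.0561(5700) + 2(50) = 52 − 107.01 + 319.77 + 100 = 364.76.
∂x/∂p = −3.69, so E_p = (−3.69)·(29/364.76) ≈ -0.293.
|E_p| < 1: demand is inelastic.

-0.293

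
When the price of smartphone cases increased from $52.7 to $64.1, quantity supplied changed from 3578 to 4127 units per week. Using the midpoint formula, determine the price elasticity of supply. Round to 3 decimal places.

0.730

%Δq = (4127 − 3578)/[(3578 + 4127)/2] = 549/3852.5 ≈ 0.1425.
%Δp = (64.1 − 52.7)/[(52.7 + 64.1)/2] = 11.4/58.4 ≈ 0.1952.
Arc elasticity E = %Δq/%Δp ≈ 0.1425/0.1952 ≈ 0.730.
|E| < 1: supply is inelastic over this range.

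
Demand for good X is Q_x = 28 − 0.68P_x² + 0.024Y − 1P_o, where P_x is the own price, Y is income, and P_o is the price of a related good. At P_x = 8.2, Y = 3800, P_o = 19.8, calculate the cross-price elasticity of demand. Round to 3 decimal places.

-0.369

Q_x = 28 − 0.68(8.2)² + 0.024(3800) − 1(19.8) = 28 − 45.7232 + 91.2 − 19.8 = 53.6768.
∂Q_x/∂P_o = −1, so E_xy = -1·(19.8/53.6768) ≈ -0.369.
E_xy < 0: the goods are complements.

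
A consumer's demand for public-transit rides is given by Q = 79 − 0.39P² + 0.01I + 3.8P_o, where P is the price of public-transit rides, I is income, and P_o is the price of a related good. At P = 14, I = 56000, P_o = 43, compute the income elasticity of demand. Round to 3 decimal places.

Evaluating quantity at (P, I, P_o) gives Q = 79 − 0.39(14)² + 0.01(56000) + 3.8(43) = 79 − 76.44 + 560 + 163.4 = 725.96.
∂Q/∂I = +0.01, so E_I = 0.01·(56000/725.96) ≈ 0.771.
E_I ∈ (0,1): normal good (necessity).

0.771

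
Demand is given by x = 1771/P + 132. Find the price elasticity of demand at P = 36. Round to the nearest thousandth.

-0.272

At P = 36, x = 181.1944.
dx/dP = −1771/P² = −1.3665.
Point elasticity E = (dx/dP)·(P/x) = -1.3665 × 36/181.1944 ≈ -0.272.
|E| < 1, so demand is inelastic at this price.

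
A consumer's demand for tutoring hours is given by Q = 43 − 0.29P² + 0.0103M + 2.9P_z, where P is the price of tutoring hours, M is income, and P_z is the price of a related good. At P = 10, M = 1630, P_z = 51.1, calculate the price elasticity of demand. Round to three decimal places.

Q = 43 − 0.29(10)² + 0.0103(1630) + 2.9(51.1) = 43 − 29 + 16.789 + 148.19 = 178.979.
∂Q/∂P = −2·0.29·P = -5.8, so E_p = -5.8·(10/178.979) ≈ -0.324.
|E_p| < 1: demand is inelastic.

-0.324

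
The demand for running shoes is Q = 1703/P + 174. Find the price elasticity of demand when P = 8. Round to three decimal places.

-0.550

At P = 8, Q = 386.875.
dQ/dP = −1703/P² = −26.6094.
Point elasticity E = (dQ/dP)·(P/Q) = -26.6094 × 8/386.875 ≈ -0.550.
|E| < 1, so demand is inelastic at this price.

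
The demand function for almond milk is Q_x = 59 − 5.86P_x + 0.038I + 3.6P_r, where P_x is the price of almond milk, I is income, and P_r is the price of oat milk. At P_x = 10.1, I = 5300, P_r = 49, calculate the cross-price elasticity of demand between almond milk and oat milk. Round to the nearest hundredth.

0.47

Q_x = 59 − 5.86(10.1) + 0.038(5300) + 3.6(49) = 59 − 59.186 + 201.4 + 176.4 = 377.614.
∂Q_x/∂P_r = +3.6, so E_xy = 3.6·(49/377.614) ≈ 0.47.
E_xy > 0: the goods are substitutes.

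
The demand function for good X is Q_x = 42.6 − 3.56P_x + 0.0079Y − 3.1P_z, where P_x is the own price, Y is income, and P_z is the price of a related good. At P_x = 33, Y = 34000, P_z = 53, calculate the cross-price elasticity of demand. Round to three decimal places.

-5.585

At the given point, Q_x = 42.6 − 3.56(33) + 0.0079(34000) − 3.1(53) = 42.6 − 117.48 + 268.6 − 164.3 = 29.42.
∂Q_x/∂P_z = −3.1, so E_xy = -3.1·(53/29.42) ≈ -5.585.
E_xy < 0: the goods are complements.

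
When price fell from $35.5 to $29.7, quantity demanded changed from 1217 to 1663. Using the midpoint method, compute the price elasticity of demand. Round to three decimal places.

-1.741

%ΔQ = (1663 − 1217)/[(1217 + 1663)/2] = 446/1440 ≈ 0.3097.
%Δp = (29.7 − 35.5)/[(35.5 + 29.7)/2] = -5.8/32.6 ≈ -0.1779.
Arc elasticity E = %ΔQ/%Δp ≈ 0.3097/-0.1779 ≈ -1.741.
|E| > 1: demand is elastic over this range.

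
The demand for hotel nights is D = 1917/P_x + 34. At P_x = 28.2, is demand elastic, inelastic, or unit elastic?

At P_x = 28.2, D = 101.9787.
dD/dP_x = −1917/P_x² = −2.4106.
Point elasticity E = (dD/dP_x)·(P_x/D) = -2.4106 × 28.2/101.9787 ≈ -0.667.
|E| ≈ 0.667 < 1, so demand is inelastic.

inelastic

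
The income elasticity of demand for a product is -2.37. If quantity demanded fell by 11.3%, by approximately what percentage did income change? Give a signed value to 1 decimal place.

4.8

%ΔQ ≈ E × %ΔI ⇒ %ΔI = %ΔQ / E = (-11.3%)/(-2.37) ≈ 4.8%.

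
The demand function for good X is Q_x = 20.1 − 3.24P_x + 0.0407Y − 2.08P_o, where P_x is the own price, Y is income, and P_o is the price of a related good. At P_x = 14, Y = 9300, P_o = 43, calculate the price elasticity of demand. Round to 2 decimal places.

-0.17

At the given point, Q_x = 20.1 − 3.24(14) + 0.0407(9300) − 2.08(43) = 20.1 − 45.36 + 378.51 − 89.44 = 263.81.
∂Q_x/∂P_x = −3.24, so E_p = (−3.24)·(14/263.81) ≈ -0.17.
|E_p| < 1: demand is inelastic.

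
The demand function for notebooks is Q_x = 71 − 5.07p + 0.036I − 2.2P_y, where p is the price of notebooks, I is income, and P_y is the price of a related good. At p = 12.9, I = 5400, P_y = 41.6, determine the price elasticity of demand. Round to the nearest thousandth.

-0.603

Substituting, Q_x = 71 − 5.07(12.9) + 0.036(5400) − 2.2(41.6) = 71 − 65.403 + 194.4 − 91.52 = 108.477.
∂Q_x/∂p = −5.07, so E_p = (−5.07)·(12.9/108.477) ≈ -0.603.
|E_p| < 1: demand is inelastic.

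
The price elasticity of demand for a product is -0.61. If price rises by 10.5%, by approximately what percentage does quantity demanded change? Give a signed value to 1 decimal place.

%ΔQ ≈ E × %ΔP = (-0.61) × (10.5%) ≈ -6.4%.

-6.4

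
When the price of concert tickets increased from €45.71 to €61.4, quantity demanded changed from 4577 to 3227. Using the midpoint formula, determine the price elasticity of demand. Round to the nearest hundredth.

%Δq = (3227 − 4577)/[(4577 + 3227)/2] = -1350/3902 ≈ -0.3460.
%ΔP = (61.4 − 45.71)/[(45.71 + 61.4)/2] = 15.69/53.555 ≈ 0.2930.
Arc elasticity E = %Δq/%ΔP ≈ -0.3460/0.2930 ≈ -1.18.
|E| > 1: demand is elastic over this range.

-1.18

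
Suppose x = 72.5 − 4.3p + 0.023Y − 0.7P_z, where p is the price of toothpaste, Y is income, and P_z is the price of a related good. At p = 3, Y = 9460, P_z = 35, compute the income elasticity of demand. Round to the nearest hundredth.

0.86

First evaluate x: 72.5 − 4.3(3) + 0.023(9460) − 0.7(35) = 72.5 − 12.9 + 217.58 − 24.5 = 252.68.
∂x/∂Y = +0.023, so E_I = 0.023·(9460/252.68) ≈ 0.86.
E_I ∈ (0,1): normal good (necessity).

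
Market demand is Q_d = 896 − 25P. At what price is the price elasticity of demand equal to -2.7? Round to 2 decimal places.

Set −bP/(a − bP) = −2.7 ⇒ bP = 2.7(a − bP) ⇒ bP(1+2.7) = 2.7·a.
P = 2.7·896/(25·3.7) ≈ 26.15.

26.15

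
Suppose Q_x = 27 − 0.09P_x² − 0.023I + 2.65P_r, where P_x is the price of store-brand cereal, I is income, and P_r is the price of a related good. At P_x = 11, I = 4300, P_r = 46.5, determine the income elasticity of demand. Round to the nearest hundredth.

-2.45

Substituting, Q_x = 27 − 0.09(11)² − 0.023(4300) + 2.65(46.5) = 27 − 10.89 − 98.9 + 123.225 = 40.435.
∂Q_x/∂I = −0.023, so E_I = -0.023·(4300/40.435) ≈ -2.45.
E_I < 0: inferior good.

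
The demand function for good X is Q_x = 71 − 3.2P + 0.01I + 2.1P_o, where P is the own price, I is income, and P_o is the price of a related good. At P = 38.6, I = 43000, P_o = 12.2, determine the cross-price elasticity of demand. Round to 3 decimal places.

0.064

Q_x = 71 − 3.2(38.6) + 0.01(43000) + 2.1(12.2) = 71 − 123.52 + 430 + 25.62 = 403.1.
∂Q_x/∂P_o = +2.1, so E_xy = 2.1·(12.2/403.1) ≈ 0.064.
E_xy > 0: the goods are substitutes.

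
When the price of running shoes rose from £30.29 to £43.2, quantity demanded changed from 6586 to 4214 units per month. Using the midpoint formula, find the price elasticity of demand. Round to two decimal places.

%Δq = (4214 − 6586)/[(6586 + 4214)/2] = -2372/5400 ≈ -0.4393.
%ΔP = (43.2 − 30.29)/[(30.29 + 43.2)/2] = 12.91/36.745 ≈ 0.3513.
Arc elasticity E = %Δq/%ΔP ≈ -0.4393/0.3513 ≈ -1.25.
|E| > 1: demand is elastic over this range.

-1.25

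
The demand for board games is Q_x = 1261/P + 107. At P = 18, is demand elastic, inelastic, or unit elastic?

inelastic

At P = 18, Q_x = 177.0556.
dQ_x/dP = −1261/P² = −3.892.
Point elasticity E = (dQ_x/dP)·(P/Q_x) = -3.892 × 18/177.0556 ≈ -0.396.
|E| ≈ 0.396 < 1, so demand is inelastic.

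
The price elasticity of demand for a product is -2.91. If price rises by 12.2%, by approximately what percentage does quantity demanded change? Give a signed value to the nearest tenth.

-35.5

%ΔQ ≈ E × %ΔP = (-2.91) × (12.2%) ≈ -35.5%.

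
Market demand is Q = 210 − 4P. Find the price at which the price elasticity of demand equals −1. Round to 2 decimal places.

26.25

For linear demand Q = a − bP, E = −bP/(a − bP). |E| = 1 ⇒ bP = a − bP ⇒ P = a/(2b).
P = 210/(2·4) = 26.25.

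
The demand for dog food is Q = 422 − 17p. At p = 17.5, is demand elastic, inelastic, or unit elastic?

elastic

At p = 17.5, Q = 124.5.
dQ/dp = −17.
Point elasticity E = (dQ/dp)·(p/Q) = -17 × 17.5/124.5 ≈ -2.390.
|E| ≈ 2.390 > 1, so demand is elastic.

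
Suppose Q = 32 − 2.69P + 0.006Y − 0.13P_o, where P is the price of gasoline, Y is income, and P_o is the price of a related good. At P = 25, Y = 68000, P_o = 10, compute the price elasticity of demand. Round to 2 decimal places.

Q = 32 − 2.69(25) + 0.006(68000) − 0.13(10) = 32 − 67.25 + 408 − 1.3 = 371.45.
∂Q/∂P = −2.69, so E_p = (−2.69)·(25/371.45) ≈ -0.18.
|E_p| < 1: demand is inelastic.

-0.18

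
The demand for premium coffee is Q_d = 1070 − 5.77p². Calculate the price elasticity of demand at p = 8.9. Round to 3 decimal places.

-1.491

At p = 8.9, Q_d = 612.9583.
dQ_d/dp = −2·5.77·p = −102.706.
Point elasticity E = (dQ_d/dp)·(p/Q_d) = -102.706 × 8.9/612.9583 ≈ -1.491.
|E| > 1, so demand is elastic at this price.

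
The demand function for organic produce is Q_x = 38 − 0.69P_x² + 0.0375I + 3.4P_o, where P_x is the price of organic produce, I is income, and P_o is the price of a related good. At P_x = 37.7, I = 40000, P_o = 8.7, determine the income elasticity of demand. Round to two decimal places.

2.56

Evaluating quantity at (P_x, I, P_o) gives Q_x = 38 − 0.69(37.7)² + 0.0375(40000) + 3.4(8.7) = 38 − 980.6901 + 1500 + 29.58 = 586.8899.
∂Q_x/∂I = +0.0375, so E_I = 0.0375·(40000/586.8899) ≈ 2.56.
E_I > 1: normal good (luxury).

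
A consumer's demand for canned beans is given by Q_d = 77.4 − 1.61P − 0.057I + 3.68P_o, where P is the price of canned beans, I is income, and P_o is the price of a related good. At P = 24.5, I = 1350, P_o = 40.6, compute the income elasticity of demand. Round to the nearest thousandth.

-0.697

First evaluate Q_d: 77.4 − 1.61(24.5) − 0.057(1350) + 3.68(40.6) = 77.4 − 39.445 − 76.95 + 149.408 = 110.413.
∂Q_d/∂I = −0.057, so E_I = -0.057·(1350/110.413) ≈ -0.697.
E_I < 0: inferior good.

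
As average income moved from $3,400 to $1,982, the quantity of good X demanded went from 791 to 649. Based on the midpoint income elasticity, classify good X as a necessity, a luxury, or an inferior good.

necessity

%ΔQ = (649 − 791)/[(791+649)/2] = -142/720 ≈ -0.1972.
%ΔI = (1,982 − 3,400)/[(3,400+1,982)/2] = -1418/2691 ≈ -0.5269.
E_I = %ΔQ/%ΔI ≈ 0.374.
E_I ∈ (0,1): normal good (necessity).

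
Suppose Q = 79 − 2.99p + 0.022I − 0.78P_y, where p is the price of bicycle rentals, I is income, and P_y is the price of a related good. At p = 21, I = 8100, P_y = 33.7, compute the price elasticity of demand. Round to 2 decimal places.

At the given point, Q = 79 − 2.99(21) + 0.022(8100) − 0.78(33.7) = 79 − 62.79 + 178.2 − 26.286 = 168.124.
∂Q/∂p = −2.99, so E_p = (−2.99)·(21/168.124) ≈ -0.37.
|E_p| < 1: demand is inelastic.

-0.37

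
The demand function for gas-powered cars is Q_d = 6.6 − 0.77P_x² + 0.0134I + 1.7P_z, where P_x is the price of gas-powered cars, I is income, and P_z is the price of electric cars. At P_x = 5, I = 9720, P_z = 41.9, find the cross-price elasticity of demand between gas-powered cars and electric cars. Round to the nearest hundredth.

0.38

Evaluating quantity at (P_x, I, P_z) gives Q_d = 6.6 − 0.77(5)² + 0.0134(9720) + 1.7(41.9) = 6.6 − 19.25 + 130.248 + 71.23 = 188.828.
∂Q_d/∂P_z = +1.7, so E_xy = 1.7·(41.9/188.828) ≈ 0.38.
E_xy > 0: the goods are substitutes.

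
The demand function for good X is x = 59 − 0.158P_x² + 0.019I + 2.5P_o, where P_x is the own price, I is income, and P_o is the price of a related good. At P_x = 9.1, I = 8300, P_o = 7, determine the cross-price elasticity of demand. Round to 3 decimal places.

0.079

First evaluate x: 59 − 0.158(9.1)² + 0.019(8300) + 2.5(7) = 59 − 13.084 + 157.7 + 17.5 = 221.116.
∂x/∂P_o = +2.5, so E_xy = 2.5·(7/221.116) ≈ 0.079.
E_xy > 0: the goods are substitutes.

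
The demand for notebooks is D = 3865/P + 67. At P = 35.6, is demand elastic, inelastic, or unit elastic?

At P = 35.6, D = 175.5674.
dD/dP = −3865/P² = −3.0496.
Point elasticity E = (dD/dP)·(P/D) = -3.0496 × 35.6/175.5674 ≈ -0.618.
|E| ≈ 0.618 < 1, so demand is inelastic.

inelastic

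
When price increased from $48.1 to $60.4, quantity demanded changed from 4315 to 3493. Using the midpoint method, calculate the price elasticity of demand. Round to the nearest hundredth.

-0.93

%Δq = (3493 − 4315)/[(4315 + 3493)/2] = -822/3904 ≈ -0.2106.
%ΔP = (60.4 − 48.1)/[(48.1 + 60.4)/2] = 12.3/54.25 ≈ 0.2267.
Arc elasticity E = %Δq/%ΔP ≈ -0.2106/0.2267 ≈ -0.93.
|E| < 1: demand is inelastic over this range.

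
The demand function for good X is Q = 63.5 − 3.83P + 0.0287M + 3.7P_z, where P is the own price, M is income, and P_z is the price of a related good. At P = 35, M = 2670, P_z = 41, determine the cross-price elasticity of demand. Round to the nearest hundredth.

0.96

Evaluating quantity at (P, M, P_z) gives Q = 63.5 − 3.83(35) + 0.0287(2670) + 3.7(41) = 63.5 − 134.05 + 76.629 + 151.7 = 157.779.
∂Q/∂P_z = +3.7, so E_xy = 3.7·(41/157.779) ≈ 0.96.
E_xy > 0: the goods are substitutes.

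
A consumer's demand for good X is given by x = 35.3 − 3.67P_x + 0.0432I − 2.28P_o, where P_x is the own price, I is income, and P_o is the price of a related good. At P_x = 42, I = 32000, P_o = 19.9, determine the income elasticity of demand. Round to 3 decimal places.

1.135

Evaluating quantity at (P_x, I, P_o) gives x = 35.3 − 3.67(42) + 0.0432(32000) − 2.28(19.9) = 35.3 − 154.14 + 1382.4 − 45.372 = 1218.188.
∂x/∂I = +0.0432, so E_I = 0.0432·(32000/1218.188) ≈ 1.135.
E_I > 1: normal good (luxury).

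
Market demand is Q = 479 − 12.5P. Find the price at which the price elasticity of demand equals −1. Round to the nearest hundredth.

19.16

For linear demand Q = a − bP, E = −bP/(a − bP). |E| = 1 ⇒ bP = a − bP ⇒ P = a/(2b).
P = 479/(2·12.5) = 19.16.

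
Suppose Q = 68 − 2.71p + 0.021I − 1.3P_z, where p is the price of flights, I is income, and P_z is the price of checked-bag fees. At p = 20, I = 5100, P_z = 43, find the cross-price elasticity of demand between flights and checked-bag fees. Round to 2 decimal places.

-0.86

At the given point, Q = 68 − 2.71(20) + 0.021(5100) − 1.3(43) = 68 − 54.2 + 107.1 − 55.9 = 65.
∂Q/∂P_z = −1.3, so E_xy = -1.3·(43/65) ≈ -0.86.
E_xy < 0: the goods are complements.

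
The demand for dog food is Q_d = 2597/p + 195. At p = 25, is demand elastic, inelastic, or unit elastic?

inelastic

At p = 25, Q_d = 298.88.
dQ_d/dp = −2597/p² = −4.1552.
Point elasticity E = (dQ_d/dp)·(p/Q_d) = -4.1552 × 25/298.88 ≈ -0.348.
|E| ≈ 0.348 < 1, so demand is inelastic.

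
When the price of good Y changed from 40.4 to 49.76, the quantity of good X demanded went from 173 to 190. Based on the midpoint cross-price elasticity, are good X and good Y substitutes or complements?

substitutes

%ΔQ_x = (190 − 173)/[(173+190)/2] = 17/181.5 ≈ 0.0937.
%ΔP_y = (49.76 − 40.4)/[(40.4+49.76)/2] ≈ 0.2076.
E_xy = 0.0937/0.2076 ≈ 0.451.
E_xy > 0, so the goods are substitutes.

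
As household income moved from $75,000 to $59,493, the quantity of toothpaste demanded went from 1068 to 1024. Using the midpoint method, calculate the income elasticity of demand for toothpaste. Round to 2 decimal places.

0.18

%ΔQ = (1024 − 1068)/[(1068+1024)/2] = -44/1046 ≈ -0.0421.
%ΔI = (59,493 − 75,000)/[(75,000+59,493)/2] = -15507/67246.5 ≈ -0.2306.
E_I = %ΔQ/%ΔI ≈ 0.18.
E_I ∈ (0,1): normal good (necessity).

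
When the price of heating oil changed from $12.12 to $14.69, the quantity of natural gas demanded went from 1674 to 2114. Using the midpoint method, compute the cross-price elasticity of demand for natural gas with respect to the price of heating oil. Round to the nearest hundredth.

%ΔQ_x = (2114 − 1674)/[(1674+2114)/2] = 440/1894 ≈ 0.2323.
%ΔP_y = (14.69 − 12.12)/[(12.12+14.69)/2] ≈ 0.1917.
E_xy = 0.2323/0.1917 ≈ 1.21.
E_xy > 0, so natural gas and heating oil are substitutes.

1.21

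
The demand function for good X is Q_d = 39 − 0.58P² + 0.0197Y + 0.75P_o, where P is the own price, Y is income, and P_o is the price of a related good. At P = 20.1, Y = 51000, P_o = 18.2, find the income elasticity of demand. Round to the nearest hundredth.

At the given point, Q_d = 39 − 0.58(20.1)² + 0.0197(51000) + 0.75(18.2) = 39 − 234.3258 + 1004.7 + 13.65 = 823.0242.
∂Q_d/∂Y = +0.0197, so E_I = 0.0197·(51000/823.0242) ≈ 1.22.
E_I > 1: normal good (luxury).

1.22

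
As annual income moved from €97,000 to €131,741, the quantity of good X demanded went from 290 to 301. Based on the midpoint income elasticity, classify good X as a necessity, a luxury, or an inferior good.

necessity

%ΔQ = (301 − 290)/[(290+301)/2] = 11/295.5 ≈ 0.0372.
%ΔI = (131,741 − 97,000)/[(97,000+131,741)/2] = 34741/114370.5 ≈ 0.3038.
E_I = %ΔQ/%ΔI ≈ 0.123.
E_I ∈ (0,1): normal good (necessity).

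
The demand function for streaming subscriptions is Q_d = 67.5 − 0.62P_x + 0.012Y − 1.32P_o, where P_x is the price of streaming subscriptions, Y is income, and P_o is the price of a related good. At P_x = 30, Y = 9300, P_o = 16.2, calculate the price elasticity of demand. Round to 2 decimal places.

Evaluating quantity at (P_x, Y, P_o) gives Q_d = 67.5 − 0.62(30) + 0.012(9300) − 1.32(16.2) = 67.5 − 18.6 + 111.6 − 21.384 = 139.116.
∂Q_d/∂P_x = −0.62, so E_p = (−0.62)·(30/139.116) ≈ -0.13.
|E_p| < 1: demand is inelastic.

-0.13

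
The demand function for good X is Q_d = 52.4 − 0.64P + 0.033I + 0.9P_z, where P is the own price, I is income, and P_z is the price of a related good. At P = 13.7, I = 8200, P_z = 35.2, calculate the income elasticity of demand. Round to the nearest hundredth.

First evaluate Q_d: 52.4 − 0.64(13.7) + 0.033(8200) + 0.9(35.2) = 52.4 − 8.768 + 270.6 + 31.68 = 345.912.
∂Q_d/∂I = +0.033, so E_I = 0.033·(8200/345.912) ≈ 0.78.
E_I ∈ (0,1): normal good (necessity).

0.78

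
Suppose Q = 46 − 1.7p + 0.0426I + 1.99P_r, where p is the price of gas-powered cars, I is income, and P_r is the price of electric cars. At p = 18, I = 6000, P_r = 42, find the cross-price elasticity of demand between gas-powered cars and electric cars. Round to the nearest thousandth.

0.236

Q = 46 − 1.7(18) + 0.0426(6000) + 1.99(42) = 46 − 30.6 + 255.6 + 83.58 = 354.58.
∂Q/∂P_r = +1.99, so E_xy = 1.99·(42/354.58) ≈ 0.236.
E_xy > 0: the goods are substitutes.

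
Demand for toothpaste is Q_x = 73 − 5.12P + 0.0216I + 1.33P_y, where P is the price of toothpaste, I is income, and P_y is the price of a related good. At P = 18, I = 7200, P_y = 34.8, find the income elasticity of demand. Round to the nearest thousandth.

0.851

First evaluate Q_x: 73 − 5.12(18) + 0.0216(7200) + 1.33(34.8) = 73 − 92.16 + 155.52 + 46.284 = 182.644.
∂Q_x/∂I = +0.0216, so E_I = 0.0216·(7200/182.644) ≈ 0.851.
E_I ∈ (0,1): normal good (necessity).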